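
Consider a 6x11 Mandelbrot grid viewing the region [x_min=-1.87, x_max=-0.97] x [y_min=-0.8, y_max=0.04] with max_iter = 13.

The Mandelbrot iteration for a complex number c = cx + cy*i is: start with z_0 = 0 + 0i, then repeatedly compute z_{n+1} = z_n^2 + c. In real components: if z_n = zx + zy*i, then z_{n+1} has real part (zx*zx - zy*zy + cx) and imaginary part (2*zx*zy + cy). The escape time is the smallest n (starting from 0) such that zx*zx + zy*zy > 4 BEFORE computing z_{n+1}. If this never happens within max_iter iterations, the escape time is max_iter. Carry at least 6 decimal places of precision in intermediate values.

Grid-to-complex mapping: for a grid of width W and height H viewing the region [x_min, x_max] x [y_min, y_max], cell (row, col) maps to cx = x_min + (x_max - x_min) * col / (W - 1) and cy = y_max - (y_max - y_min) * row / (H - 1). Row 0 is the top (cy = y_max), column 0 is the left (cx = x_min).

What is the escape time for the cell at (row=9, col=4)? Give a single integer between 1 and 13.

Answer: 3

Derivation:
z_0 = 0 + 0i, c = -1.1500 + -0.7160i
Iter 1: z = -1.1500 + -0.7160i, |z|^2 = 1.8352
Iter 2: z = -0.3402 + 0.9308i, |z|^2 = 0.9821
Iter 3: z = -1.9007 + -1.3492i, |z|^2 = 5.4330
Escaped at iteration 3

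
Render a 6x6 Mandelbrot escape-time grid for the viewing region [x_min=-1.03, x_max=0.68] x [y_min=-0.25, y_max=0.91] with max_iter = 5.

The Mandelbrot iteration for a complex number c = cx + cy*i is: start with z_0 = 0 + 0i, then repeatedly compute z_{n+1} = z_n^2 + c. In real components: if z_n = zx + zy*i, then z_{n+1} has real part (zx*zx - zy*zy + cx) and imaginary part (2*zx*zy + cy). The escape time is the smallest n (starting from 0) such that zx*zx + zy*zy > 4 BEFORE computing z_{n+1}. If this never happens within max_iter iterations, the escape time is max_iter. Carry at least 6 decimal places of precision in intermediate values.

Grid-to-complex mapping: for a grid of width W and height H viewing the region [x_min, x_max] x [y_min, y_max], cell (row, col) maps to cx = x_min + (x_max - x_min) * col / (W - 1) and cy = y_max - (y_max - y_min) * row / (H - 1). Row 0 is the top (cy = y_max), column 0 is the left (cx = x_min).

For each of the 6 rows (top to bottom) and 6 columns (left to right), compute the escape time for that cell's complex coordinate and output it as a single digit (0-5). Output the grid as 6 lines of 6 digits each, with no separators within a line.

Answer: 345542
455553
555553
555553
555554
555553

Derivation:
(row=0, col=0): c = -1.0300 + 0.9100i → escape time 3
(row=0, col=1): c = -0.6880 + 0.9100i → escape time 4
(row=0, col=2): c = -0.3460 + 0.9100i → escape time 5
(row=0, col=3): c = -0.0040 + 0.9100i → escape time 5
(row=0, col=4): c = 0.3380 + 0.9100i → escape time 4
(row=0, col=5): c = 0.6800 + 0.9100i → escape time 2
(row=1, col=0): c = -1.0300 + 0.6780i → escape time 4
(row=1, col=1): c = -0.6880 + 0.6780i → escape time 5
(row=1, col=2): c = -0.3460 + 0.6780i → escape time 5
(row=1, col=3): c = -0.0040 + 0.6780i → escape time 5
(row=1, col=4): c = 0.3380 + 0.6780i → escape time 5
(row=1, col=5): c = 0.6800 + 0.6780i → escape time 3
(row=2, col=0): c = -1.0300 + 0.4460i → escape time 5
(row=2, col=1): c = -0.6880 + 0.4460i → escape time 5
(row=2, col=2): c = -0.3460 + 0.4460i → escape time 5
(row=2, col=3): c = -0.0040 + 0.4460i → escape time 5
(row=2, col=4): c = 0.3380 + 0.4460i → escape time 5
(row=2, col=5): c = 0.6800 + 0.4460i → escape time 3
(row=3, col=0): c = -1.0300 + 0.2140i → escape time 5
(row=3, col=1): c = -0.6880 + 0.2140i → escape time 5
(row=3, col=2): c = -0.3460 + 0.2140i → escape time 5
(row=3, col=3): c = -0.0040 + 0.2140i → escape time 5
(row=3, col=4): c = 0.3380 + 0.2140i → escape time 5
(row=3, col=5): c = 0.6800 + 0.2140i → escape time 3
(row=4, col=0): c = -1.0300 + -0.0180i → escape time 5
(row=4, col=1): c = -0.6880 + -0.0180i → escape time 5
(row=4, col=2): c = -0.3460 + -0.0180i → escape time 5
(row=4, col=3): c = -0.0040 + -0.0180i → escape time 5
(row=4, col=4): c = 0.3380 + -0.0180i → escape time 5
(row=4, col=5): c = 0.6800 + -0.0180i → escape time 4
(row=5, col=0): c = -1.0300 + -0.2500i → escape time 5
(row=5, col=1): c = -0.6880 + -0.2500i → escape time 5
(row=5, col=2): c = -0.3460 + -0.2500i → escape time 5
(row=5, col=3): c = -0.0040 + -0.2500i → escape time 5
(row=5, col=4): c = 0.3380 + -0.2500i → escape time 5
(row=5, col=5): c = 0.6800 + -0.2500i → escape time 3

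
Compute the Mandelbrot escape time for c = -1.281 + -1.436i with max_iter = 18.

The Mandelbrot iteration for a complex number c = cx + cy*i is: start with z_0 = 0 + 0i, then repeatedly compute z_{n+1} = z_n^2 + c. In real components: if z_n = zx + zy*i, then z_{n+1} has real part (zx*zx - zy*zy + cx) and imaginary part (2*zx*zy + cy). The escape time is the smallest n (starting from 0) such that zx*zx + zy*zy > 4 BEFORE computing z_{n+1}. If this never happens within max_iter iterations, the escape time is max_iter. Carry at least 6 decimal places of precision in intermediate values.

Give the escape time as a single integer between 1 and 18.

Answer: 2

Derivation:
z_0 = 0 + 0i, c = -1.2810 + -1.4360i
Iter 1: z = -1.2810 + -1.4360i, |z|^2 = 3.7031
Iter 2: z = -1.7021 + 2.2430i, |z|^2 = 7.9285
Escaped at iteration 2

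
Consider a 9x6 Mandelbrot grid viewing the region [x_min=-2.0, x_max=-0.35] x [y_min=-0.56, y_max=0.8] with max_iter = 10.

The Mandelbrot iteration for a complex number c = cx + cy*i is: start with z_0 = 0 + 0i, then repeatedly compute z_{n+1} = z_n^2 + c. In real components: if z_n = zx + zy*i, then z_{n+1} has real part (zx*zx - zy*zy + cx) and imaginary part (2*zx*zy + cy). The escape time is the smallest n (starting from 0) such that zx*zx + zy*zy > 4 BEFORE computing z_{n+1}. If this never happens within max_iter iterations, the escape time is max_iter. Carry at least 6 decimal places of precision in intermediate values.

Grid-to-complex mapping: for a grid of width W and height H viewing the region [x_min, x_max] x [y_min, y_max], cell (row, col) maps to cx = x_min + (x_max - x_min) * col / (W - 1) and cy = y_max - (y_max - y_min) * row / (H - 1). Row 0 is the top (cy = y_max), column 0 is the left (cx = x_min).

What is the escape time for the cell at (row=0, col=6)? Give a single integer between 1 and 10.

Answer: 4

Derivation:
z_0 = 0 + 0i, c = -0.7625 + 0.8000i
Iter 1: z = -0.7625 + 0.8000i, |z|^2 = 1.2214
Iter 2: z = -0.8211 + -0.4200i, |z|^2 = 0.8506
Iter 3: z = -0.2647 + 1.4897i, |z|^2 = 2.2893
Iter 4: z = -2.9117 + 0.0113i, |z|^2 = 8.4781
Escaped at iteration 4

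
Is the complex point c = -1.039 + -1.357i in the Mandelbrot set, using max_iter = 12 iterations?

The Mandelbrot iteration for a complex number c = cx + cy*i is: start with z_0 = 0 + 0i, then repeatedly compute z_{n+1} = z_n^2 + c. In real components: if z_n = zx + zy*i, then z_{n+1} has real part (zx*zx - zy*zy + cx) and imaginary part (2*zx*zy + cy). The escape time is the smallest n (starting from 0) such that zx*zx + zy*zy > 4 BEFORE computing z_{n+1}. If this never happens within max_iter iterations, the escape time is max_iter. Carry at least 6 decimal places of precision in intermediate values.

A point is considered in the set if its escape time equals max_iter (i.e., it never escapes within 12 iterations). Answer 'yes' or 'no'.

Answer: no

Derivation:
z_0 = 0 + 0i, c = -1.0390 + -1.3570i
Iter 1: z = -1.0390 + -1.3570i, |z|^2 = 2.9210
Iter 2: z = -1.8009 + 1.4628i, |z|^2 = 5.3833
Escaped at iteration 2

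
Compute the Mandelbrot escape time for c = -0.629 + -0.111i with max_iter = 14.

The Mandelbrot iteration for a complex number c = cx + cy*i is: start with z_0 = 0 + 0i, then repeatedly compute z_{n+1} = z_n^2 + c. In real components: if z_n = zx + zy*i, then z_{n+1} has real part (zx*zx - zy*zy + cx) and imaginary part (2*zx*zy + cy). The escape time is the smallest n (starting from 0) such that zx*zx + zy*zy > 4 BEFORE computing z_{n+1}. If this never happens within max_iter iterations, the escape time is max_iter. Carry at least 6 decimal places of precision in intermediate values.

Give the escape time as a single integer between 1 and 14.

z_0 = 0 + 0i, c = -0.6290 + -0.1110i
Iter 1: z = -0.6290 + -0.1110i, |z|^2 = 0.4080
Iter 2: z = -0.2457 + 0.0286i, |z|^2 = 0.0612
Iter 3: z = -0.5695 + -0.1251i, |z|^2 = 0.3399
Iter 4: z = -0.3204 + 0.0314i, |z|^2 = 0.1036
Iter 5: z = -0.5274 + -0.1311i, |z|^2 = 0.2953
Iter 6: z = -0.3681 + 0.0273i, |z|^2 = 0.1362
Iter 7: z = -0.4943 + -0.1311i, |z|^2 = 0.2615
Iter 8: z = -0.4019 + 0.0186i, |z|^2 = 0.1619
Iter 9: z = -0.4678 + -0.1260i, |z|^2 = 0.2347
Iter 10: z = -0.4260 + 0.0069i, |z|^2 = 0.1815
Iter 11: z = -0.4476 + -0.1168i, |z|^2 = 0.2140
Iter 12: z = -0.4423 + -0.0064i, |z|^2 = 0.1957
Iter 13: z = -0.4334 + -0.1053i, |z|^2 = 0.1989

Answer: 14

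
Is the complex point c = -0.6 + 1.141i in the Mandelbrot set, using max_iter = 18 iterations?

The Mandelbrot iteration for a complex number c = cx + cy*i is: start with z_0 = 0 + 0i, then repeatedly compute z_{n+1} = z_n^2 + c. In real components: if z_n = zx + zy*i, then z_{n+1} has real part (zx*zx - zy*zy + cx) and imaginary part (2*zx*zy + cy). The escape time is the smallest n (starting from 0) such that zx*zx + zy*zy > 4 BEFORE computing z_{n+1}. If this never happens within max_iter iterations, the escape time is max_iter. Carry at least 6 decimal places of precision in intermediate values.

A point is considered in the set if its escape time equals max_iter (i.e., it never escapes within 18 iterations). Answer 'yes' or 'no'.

z_0 = 0 + 0i, c = -0.6000 + 1.1410i
Iter 1: z = -0.6000 + 1.1410i, |z|^2 = 1.6619
Iter 2: z = -1.5419 + -0.2282i, |z|^2 = 2.4295
Iter 3: z = 1.7253 + 1.8447i, |z|^2 = 6.3797
Escaped at iteration 3

Answer: no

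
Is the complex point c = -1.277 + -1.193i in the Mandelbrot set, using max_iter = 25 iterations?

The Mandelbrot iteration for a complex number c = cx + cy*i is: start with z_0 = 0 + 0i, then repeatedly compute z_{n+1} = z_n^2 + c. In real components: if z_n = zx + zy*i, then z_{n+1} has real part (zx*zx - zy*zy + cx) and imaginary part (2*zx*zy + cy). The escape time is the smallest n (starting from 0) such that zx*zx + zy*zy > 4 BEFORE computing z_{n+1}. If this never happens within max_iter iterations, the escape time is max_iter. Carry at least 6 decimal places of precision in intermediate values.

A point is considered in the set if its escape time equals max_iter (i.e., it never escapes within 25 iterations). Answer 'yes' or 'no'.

z_0 = 0 + 0i, c = -1.2770 + -1.1930i
Iter 1: z = -1.2770 + -1.1930i, |z|^2 = 3.0540
Iter 2: z = -1.0695 + 1.8539i, |z|^2 = 4.5809
Escaped at iteration 2

Answer: no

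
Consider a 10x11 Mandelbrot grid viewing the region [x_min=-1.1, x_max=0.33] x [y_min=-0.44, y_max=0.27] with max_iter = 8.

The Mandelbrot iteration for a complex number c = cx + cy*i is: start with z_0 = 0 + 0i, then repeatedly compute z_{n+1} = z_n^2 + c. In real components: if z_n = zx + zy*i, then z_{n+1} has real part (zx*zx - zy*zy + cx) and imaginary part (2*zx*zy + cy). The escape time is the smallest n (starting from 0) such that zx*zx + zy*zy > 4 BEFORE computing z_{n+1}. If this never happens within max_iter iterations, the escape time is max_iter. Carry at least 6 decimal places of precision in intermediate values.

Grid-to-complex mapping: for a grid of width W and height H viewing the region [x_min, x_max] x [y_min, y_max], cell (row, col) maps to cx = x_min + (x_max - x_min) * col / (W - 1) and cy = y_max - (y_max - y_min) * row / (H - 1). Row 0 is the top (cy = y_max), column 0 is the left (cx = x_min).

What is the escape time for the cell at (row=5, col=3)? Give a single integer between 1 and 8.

Answer: 8

Derivation:
z_0 = 0 + 0i, c = -0.6233 + -0.0850i
Iter 1: z = -0.6233 + -0.0850i, |z|^2 = 0.3958
Iter 2: z = -0.2420 + 0.0210i, |z|^2 = 0.0590
Iter 3: z = -0.5652 + -0.0951i, |z|^2 = 0.3285
Iter 4: z = -0.3129 + 0.0226i, |z|^2 = 0.0984
Iter 5: z = -0.5259 + -0.0991i, |z|^2 = 0.2864
Iter 6: z = -0.3566 + 0.0193i, |z|^2 = 0.1275
Iter 7: z = -0.4966 + -0.0987i, |z|^2 = 0.2563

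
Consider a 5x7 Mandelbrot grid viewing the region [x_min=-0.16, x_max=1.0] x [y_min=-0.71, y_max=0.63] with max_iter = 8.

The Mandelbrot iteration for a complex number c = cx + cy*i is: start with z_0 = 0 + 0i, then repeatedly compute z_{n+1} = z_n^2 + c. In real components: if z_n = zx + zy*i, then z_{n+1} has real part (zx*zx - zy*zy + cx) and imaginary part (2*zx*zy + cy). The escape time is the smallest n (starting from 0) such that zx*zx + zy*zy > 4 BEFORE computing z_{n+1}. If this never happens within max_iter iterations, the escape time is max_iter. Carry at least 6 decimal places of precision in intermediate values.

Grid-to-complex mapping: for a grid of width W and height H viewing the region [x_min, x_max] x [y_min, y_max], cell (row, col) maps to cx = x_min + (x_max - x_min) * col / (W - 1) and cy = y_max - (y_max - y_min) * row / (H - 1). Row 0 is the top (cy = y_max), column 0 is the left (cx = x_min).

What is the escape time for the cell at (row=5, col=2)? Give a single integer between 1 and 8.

Answer: 6

Derivation:
z_0 = 0 + 0i, c = 0.4200 + -0.4867i
Iter 1: z = 0.4200 + -0.4867i, |z|^2 = 0.4132
Iter 2: z = 0.3596 + -0.8955i, |z|^2 = 0.9311
Iter 3: z = -0.2526 + -1.1306i, |z|^2 = 1.3421
Iter 4: z = -0.7945 + 0.0845i, |z|^2 = 0.6383
Iter 5: z = 1.0441 + -0.6209i, |z|^2 = 1.4756
Iter 6: z = 1.1245 + -1.7831i, |z|^2 = 4.4442
Escaped at iteration 6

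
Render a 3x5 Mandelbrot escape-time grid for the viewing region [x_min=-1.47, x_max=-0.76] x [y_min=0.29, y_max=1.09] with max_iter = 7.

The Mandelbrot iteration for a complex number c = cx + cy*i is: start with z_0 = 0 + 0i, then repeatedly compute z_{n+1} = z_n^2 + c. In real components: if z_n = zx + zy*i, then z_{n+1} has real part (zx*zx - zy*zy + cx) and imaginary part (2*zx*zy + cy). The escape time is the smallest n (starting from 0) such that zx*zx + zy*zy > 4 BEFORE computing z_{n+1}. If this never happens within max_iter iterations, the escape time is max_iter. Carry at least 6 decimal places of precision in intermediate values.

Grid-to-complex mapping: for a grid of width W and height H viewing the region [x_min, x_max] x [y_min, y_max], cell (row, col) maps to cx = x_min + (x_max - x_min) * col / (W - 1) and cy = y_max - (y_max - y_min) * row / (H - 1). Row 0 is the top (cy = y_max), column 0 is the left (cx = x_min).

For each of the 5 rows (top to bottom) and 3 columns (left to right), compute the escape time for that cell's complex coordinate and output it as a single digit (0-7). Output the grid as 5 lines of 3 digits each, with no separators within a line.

(row=0, col=0): c = -1.4700 + 1.0900i → escape time 2
(row=0, col=1): c = -1.1150 + 1.0900i → escape time 3
(row=0, col=2): c = -0.7600 + 1.0900i → escape time 3
(row=1, col=0): c = -1.4700 + 0.8900i → escape time 3
(row=1, col=1): c = -1.1150 + 0.8900i → escape time 3
(row=1, col=2): c = -0.7600 + 0.8900i → escape time 4
(row=2, col=0): c = -1.4700 + 0.6900i → escape time 3
(row=2, col=1): c = -1.1150 + 0.6900i → escape time 3
(row=2, col=2): c = -0.7600 + 0.6900i → escape time 5
(row=3, col=0): c = -1.4700 + 0.4900i → escape time 3
(row=3, col=1): c = -1.1150 + 0.4900i → escape time 5
(row=3, col=2): c = -0.7600 + 0.4900i → escape time 6
(row=4, col=0): c = -1.4700 + 0.2900i → escape time 5
(row=4, col=1): c = -1.1150 + 0.2900i → escape time 7
(row=4, col=2): c = -0.7600 + 0.2900i → escape time 7

Answer: 233
334
335
356
577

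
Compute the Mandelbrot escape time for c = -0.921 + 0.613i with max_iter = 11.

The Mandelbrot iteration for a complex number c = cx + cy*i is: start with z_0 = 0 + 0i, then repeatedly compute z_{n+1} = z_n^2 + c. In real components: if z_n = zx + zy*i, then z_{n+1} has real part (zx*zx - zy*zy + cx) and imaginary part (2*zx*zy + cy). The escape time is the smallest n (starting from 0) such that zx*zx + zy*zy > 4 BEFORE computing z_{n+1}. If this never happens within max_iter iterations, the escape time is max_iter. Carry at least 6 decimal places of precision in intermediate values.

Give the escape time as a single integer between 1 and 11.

Answer: 5

Derivation:
z_0 = 0 + 0i, c = -0.9210 + 0.6130i
Iter 1: z = -0.9210 + 0.6130i, |z|^2 = 1.2240
Iter 2: z = -0.4485 + -0.5161i, |z|^2 = 0.4676
Iter 3: z = -0.9862 + 1.0760i, |z|^2 = 2.1304
Iter 4: z = -1.1062 + -1.5094i, |z|^2 = 3.5018
Iter 5: z = -1.9757 + 3.9522i, |z|^2 = 19.5234
Escaped at iteration 5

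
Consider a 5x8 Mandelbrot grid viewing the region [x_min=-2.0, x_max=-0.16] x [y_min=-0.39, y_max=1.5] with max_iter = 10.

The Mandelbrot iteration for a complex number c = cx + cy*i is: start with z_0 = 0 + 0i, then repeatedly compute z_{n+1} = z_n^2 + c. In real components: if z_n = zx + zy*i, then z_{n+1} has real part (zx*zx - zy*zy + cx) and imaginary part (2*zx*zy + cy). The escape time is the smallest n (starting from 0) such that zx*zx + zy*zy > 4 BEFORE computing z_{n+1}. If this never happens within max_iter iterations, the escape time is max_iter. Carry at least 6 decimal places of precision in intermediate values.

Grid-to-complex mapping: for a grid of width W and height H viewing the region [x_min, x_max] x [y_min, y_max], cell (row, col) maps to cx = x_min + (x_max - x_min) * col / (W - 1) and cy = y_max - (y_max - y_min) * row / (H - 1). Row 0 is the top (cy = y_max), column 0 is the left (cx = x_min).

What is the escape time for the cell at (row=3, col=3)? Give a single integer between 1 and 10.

z_0 = 0 + 0i, c = -0.6200 + 0.6900i
Iter 1: z = -0.6200 + 0.6900i, |z|^2 = 0.8605
Iter 2: z = -0.7117 + -0.1656i, |z|^2 = 0.5339
Iter 3: z = -0.1409 + 0.9257i, |z|^2 = 0.8768
Iter 4: z = -1.4571 + 0.4291i, |z|^2 = 2.3073
Iter 5: z = 1.3190 + -0.5605i, |z|^2 = 2.0539
Iter 6: z = 0.8055 + -0.7887i, |z|^2 = 1.2708
Iter 7: z = -0.5932 + -0.5806i, |z|^2 = 0.6889
Iter 8: z = -0.6052 + 1.3788i, |z|^2 = 2.2672
Iter 9: z = -2.1548 + -0.9788i, |z|^2 = 5.6010
Escaped at iteration 9

Answer: 9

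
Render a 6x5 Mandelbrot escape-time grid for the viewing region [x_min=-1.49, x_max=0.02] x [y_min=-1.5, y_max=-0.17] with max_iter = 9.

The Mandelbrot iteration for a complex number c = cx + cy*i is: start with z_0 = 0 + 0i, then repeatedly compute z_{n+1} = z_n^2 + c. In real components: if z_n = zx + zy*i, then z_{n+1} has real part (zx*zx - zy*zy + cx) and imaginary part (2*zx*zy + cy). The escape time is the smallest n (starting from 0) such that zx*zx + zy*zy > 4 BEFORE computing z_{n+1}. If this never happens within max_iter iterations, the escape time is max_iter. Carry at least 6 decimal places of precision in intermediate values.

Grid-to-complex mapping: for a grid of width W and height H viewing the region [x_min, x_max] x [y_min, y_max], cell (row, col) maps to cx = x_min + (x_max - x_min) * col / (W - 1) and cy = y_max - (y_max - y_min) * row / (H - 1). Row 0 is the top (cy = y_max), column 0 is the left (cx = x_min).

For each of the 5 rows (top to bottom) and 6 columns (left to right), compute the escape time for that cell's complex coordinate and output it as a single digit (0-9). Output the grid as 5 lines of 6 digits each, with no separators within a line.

Answer: 599999
355999
334499
233343
122222

Derivation:
(row=0, col=0): c = -1.4900 + -0.1700i → escape time 5
(row=0, col=1): c = -1.1880 + -0.1700i → escape time 9
(row=0, col=2): c = -0.8860 + -0.1700i → escape time 9
(row=0, col=3): c = -0.5840 + -0.1700i → escape time 9
(row=0, col=4): c = -0.2820 + -0.1700i → escape time 9
(row=0, col=5): c = 0.0200 + -0.1700i → escape time 9
(row=1, col=0): c = -1.4900 + -0.5025i → escape time 3
(row=1, col=1): c = -1.1880 + -0.5025i → escape time 5
(row=1, col=2): c = -0.8860 + -0.5025i → escape time 5
(row=1, col=3): c = -0.5840 + -0.5025i → escape time 9
(row=1, col=4): c = -0.2820 + -0.5025i → escape time 9
(row=1, col=5): c = 0.0200 + -0.5025i → escape time 9
(row=2, col=0): c = -1.4900 + -0.8350i → escape time 3
(row=2, col=1): c = -1.1880 + -0.8350i → escape time 3
(row=2, col=2): c = -0.8860 + -0.8350i → escape time 4
(row=2, col=3): c = -0.5840 + -0.8350i → escape time 4
(row=2, col=4): c = -0.2820 + -0.8350i → escape time 9
(row=2, col=5): c = 0.0200 + -0.8350i → escape time 9
(row=3, col=0): c = -1.4900 + -1.1675i → escape time 2
(row=3, col=1): c = -1.1880 + -1.1675i → escape time 3
(row=3, col=2): c = -0.8860 + -1.1675i → escape time 3
(row=3, col=3): c = -0.5840 + -1.1675i → escape time 3
(row=3, col=4): c = -0.2820 + -1.1675i → escape time 4
(row=3, col=5): c = 0.0200 + -1.1675i → escape time 3
(row=4, col=0): c = -1.4900 + -1.5000i → escape time 1
(row=4, col=1): c = -1.1880 + -1.5000i → escape time 2
(row=4, col=2): c = -0.8860 + -1.5000i → escape time 2
(row=4, col=3): c = -0.5840 + -1.5000i → escape time 2
(row=4, col=4): c = -0.2820 + -1.5000i → escape time 2
(row=4, col=5): c = 0.0200 + -1.5000i → escape time 2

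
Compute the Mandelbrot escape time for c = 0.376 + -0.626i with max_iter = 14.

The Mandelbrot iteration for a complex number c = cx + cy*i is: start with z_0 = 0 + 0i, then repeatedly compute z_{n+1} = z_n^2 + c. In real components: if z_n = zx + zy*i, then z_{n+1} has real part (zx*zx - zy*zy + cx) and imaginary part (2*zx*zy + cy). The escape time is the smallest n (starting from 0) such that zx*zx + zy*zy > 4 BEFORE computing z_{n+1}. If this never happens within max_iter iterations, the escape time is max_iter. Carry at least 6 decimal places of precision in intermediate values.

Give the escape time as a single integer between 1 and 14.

z_0 = 0 + 0i, c = 0.3760 + -0.6260i
Iter 1: z = 0.3760 + -0.6260i, |z|^2 = 0.5333
Iter 2: z = 0.1255 + -1.0968i, |z|^2 = 1.2186
Iter 3: z = -0.8111 + -0.9013i, |z|^2 = 1.4702
Iter 4: z = 0.2216 + 0.8361i, |z|^2 = 0.7482
Iter 5: z = -0.2739 + -0.2555i, |z|^2 = 0.1403
Iter 6: z = 0.3858 + -0.4860i, |z|^2 = 0.3851
Iter 7: z = 0.2886 + -1.0010i, |z|^2 = 1.0853
Iter 8: z = -0.5427 + -1.2038i, |z|^2 = 1.7437
Iter 9: z = -0.7785 + 0.6807i, |z|^2 = 1.0694
Iter 10: z = 0.5188 + -1.6859i, |z|^2 = 3.1113
Iter 11: z = -2.1970 + -2.3751i, |z|^2 = 10.4682
Escaped at iteration 11

Answer: 11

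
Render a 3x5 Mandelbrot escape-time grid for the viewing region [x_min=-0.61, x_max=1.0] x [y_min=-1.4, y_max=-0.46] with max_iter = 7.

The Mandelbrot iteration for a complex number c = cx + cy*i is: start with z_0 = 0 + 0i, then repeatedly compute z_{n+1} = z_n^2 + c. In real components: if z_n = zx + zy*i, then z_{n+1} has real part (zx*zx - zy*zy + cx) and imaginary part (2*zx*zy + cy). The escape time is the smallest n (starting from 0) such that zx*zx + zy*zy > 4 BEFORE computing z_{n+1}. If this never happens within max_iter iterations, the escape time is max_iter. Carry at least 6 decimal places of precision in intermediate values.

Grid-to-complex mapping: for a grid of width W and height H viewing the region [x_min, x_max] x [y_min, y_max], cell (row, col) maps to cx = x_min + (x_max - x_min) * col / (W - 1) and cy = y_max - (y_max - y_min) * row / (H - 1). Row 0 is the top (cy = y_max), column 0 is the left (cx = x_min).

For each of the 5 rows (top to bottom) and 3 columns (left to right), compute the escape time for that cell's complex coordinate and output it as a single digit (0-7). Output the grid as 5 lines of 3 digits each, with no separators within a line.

Answer: 772
772
442
332
222

Derivation:
(row=0, col=0): c = -0.6100 + -0.4600i → escape time 7
(row=0, col=1): c = 0.1950 + -0.4600i → escape time 7
(row=0, col=2): c = 1.0000 + -0.4600i → escape time 2
(row=1, col=0): c = -0.6100 + -0.6950i → escape time 7
(row=1, col=1): c = 0.1950 + -0.6950i → escape time 7
(row=1, col=2): c = 1.0000 + -0.6950i → escape time 2
(row=2, col=0): c = -0.6100 + -0.9300i → escape time 4
(row=2, col=1): c = 0.1950 + -0.9300i → escape time 4
(row=2, col=2): c = 1.0000 + -0.9300i → escape time 2
(row=3, col=0): c = -0.6100 + -1.1650i → escape time 3
(row=3, col=1): c = 0.1950 + -1.1650i → escape time 3
(row=3, col=2): c = 1.0000 + -1.1650i → escape time 2
(row=4, col=0): c = -0.6100 + -1.4000i → escape time 2
(row=4, col=1): c = 0.1950 + -1.4000i → escape time 2
(row=4, col=2): c = 1.0000 + -1.4000i → escape time 2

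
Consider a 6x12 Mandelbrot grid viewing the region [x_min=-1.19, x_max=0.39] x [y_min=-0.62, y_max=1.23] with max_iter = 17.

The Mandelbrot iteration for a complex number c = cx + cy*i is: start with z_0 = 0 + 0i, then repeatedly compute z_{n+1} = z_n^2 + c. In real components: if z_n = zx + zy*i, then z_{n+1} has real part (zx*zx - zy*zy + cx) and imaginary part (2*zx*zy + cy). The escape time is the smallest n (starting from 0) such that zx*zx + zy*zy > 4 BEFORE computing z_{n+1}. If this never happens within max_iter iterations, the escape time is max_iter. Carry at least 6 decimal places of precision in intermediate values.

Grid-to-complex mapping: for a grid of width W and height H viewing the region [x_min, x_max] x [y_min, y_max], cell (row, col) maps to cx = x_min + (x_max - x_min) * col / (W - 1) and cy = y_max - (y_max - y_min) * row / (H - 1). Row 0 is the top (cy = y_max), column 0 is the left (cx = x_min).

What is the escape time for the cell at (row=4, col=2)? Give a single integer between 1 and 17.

Answer: 17

Derivation:
z_0 = 0 + 0i, c = -0.5580 + 0.5573i
Iter 1: z = -0.5580 + 0.5573i, |z|^2 = 0.6219
Iter 2: z = -0.5572 + -0.0646i, |z|^2 = 0.3146
Iter 3: z = -0.2517 + 0.6293i, |z|^2 = 0.4594
Iter 4: z = -0.8907 + 0.2405i, |z|^2 = 0.8511
Iter 5: z = 0.1775 + 0.1289i, |z|^2 = 0.0481
Iter 6: z = -0.5431 + 0.6030i, |z|^2 = 0.6586
Iter 7: z = -0.6267 + -0.0978i, |z|^2 = 0.4023
Iter 8: z = -0.1748 + 0.6798i, |z|^2 = 0.4927
Iter 9: z = -0.9896 + 0.3195i, |z|^2 = 1.0814
Iter 10: z = 0.3192 + -0.0752i, |z|^2 = 0.1075
Iter 11: z = -0.4618 + 0.5093i, |z|^2 = 0.4726
Iter 12: z = -0.6042 + 0.0869i, |z|^2 = 0.3726
Iter 13: z = -0.2005 + 0.4522i, |z|^2 = 0.2447
Iter 14: z = -0.7223 + 0.3759i, |z|^2 = 0.6630
Iter 15: z = -0.1776 + 0.0143i, |z|^2 = 0.0317
Iter 16: z = -0.5267 + 0.5522i, |z|^2 = 0.5823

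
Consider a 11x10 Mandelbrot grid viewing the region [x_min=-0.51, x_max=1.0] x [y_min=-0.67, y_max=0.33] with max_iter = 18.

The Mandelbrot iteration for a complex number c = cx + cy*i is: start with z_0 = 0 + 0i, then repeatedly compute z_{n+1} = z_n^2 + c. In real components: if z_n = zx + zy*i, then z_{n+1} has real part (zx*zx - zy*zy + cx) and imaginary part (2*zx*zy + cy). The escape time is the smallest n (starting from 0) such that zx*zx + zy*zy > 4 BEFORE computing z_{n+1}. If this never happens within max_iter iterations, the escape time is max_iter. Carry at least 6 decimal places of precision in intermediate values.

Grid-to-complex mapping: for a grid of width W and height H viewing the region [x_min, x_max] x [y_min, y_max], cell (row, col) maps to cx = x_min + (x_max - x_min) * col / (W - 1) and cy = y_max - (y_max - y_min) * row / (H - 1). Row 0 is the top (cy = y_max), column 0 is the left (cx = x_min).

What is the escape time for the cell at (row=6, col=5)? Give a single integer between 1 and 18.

Answer: 18

Derivation:
z_0 = 0 + 0i, c = 0.2450 + -0.3367i
Iter 1: z = 0.2450 + -0.3367i, |z|^2 = 0.1734
Iter 2: z = 0.1917 + -0.5016i, |z|^2 = 0.2884
Iter 3: z = 0.0301 + -0.5290i, |z|^2 = 0.2807
Iter 4: z = -0.0339 + -0.3685i, |z|^2 = 0.1370
Iter 5: z = 0.1103 + -0.3117i, |z|^2 = 0.1093
Iter 6: z = 0.1600 + -0.4055i, |z|^2 = 0.1900
Iter 7: z = 0.1062 + -0.4664i, |z|^2 = 0.2288
Iter 8: z = 0.0387 + -0.4358i, |z|^2 = 0.1914
Iter 9: z = 0.0566 + -0.3704i, |z|^2 = 0.1404
Iter 10: z = 0.1110 + -0.3786i, |z|^2 = 0.1557
Iter 11: z = 0.1140 + -0.4207i, |z|^2 = 0.1900
Iter 12: z = 0.0810 + -0.4326i, |z|^2 = 0.1937
Iter 13: z = 0.0644 + -0.4067i, |z|^2 = 0.1696
Iter 14: z = 0.0837 + -0.3891i, |z|^2 = 0.1584
Iter 15: z = 0.1006 + -0.4018i, |z|^2 = 0.1716
Iter 16: z = 0.0937 + -0.4175i, |z|^2 = 0.1831
Iter 17: z = 0.0794 + -0.4149i, |z|^2 = 0.1784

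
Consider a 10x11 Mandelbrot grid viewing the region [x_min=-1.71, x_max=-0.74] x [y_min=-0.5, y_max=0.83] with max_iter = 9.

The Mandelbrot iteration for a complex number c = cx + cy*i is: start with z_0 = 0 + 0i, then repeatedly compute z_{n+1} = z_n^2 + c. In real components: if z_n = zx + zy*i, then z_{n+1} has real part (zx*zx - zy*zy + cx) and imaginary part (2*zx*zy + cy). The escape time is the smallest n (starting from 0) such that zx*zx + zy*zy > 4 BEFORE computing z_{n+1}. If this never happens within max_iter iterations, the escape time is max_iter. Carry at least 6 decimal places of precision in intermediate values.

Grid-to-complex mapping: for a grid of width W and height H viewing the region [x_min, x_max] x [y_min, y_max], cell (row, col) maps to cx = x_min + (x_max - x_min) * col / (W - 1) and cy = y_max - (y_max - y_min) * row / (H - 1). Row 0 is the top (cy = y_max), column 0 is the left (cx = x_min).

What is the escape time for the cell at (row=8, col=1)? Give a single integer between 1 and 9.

z_0 = 0 + 0i, c = -1.6022 + -0.2340i
Iter 1: z = -1.6022 + -0.2340i, |z|^2 = 2.6219
Iter 2: z = 0.9101 + 0.5158i, |z|^2 = 1.0944
Iter 3: z = -1.0400 + 0.7050i, |z|^2 = 1.5785
Iter 4: z = -1.0177 + -1.7003i, |z|^2 = 3.9267
Iter 5: z = -3.4575 + 3.2267i, |z|^2 = 22.3661
Escaped at iteration 5

Answer: 5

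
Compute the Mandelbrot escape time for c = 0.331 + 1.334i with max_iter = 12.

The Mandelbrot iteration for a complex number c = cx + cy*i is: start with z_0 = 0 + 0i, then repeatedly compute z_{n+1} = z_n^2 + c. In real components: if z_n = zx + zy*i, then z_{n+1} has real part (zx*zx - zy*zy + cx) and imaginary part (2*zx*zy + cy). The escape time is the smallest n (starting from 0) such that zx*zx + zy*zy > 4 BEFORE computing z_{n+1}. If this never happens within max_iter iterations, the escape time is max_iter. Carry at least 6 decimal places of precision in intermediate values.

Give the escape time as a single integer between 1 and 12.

Answer: 2

Derivation:
z_0 = 0 + 0i, c = 0.3310 + 1.3340i
Iter 1: z = 0.3310 + 1.3340i, |z|^2 = 1.8891
Iter 2: z = -1.3390 + 2.2171i, |z|^2 = 6.7085
Escaped at iteration 2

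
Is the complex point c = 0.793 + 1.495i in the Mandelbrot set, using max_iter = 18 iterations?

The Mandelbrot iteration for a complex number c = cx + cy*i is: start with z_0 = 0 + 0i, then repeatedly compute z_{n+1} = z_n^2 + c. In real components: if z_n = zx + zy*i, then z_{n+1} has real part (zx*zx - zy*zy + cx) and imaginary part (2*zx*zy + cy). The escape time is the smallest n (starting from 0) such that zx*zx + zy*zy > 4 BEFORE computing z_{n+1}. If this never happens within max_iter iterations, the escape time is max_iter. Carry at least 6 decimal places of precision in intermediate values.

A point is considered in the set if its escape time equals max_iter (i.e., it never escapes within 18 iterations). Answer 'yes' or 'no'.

z_0 = 0 + 0i, c = 0.7930 + 1.4950i
Iter 1: z = 0.7930 + 1.4950i, |z|^2 = 2.8639
Iter 2: z = -0.8132 + 3.8661i, |z|^2 = 15.6078
Escaped at iteration 2

Answer: no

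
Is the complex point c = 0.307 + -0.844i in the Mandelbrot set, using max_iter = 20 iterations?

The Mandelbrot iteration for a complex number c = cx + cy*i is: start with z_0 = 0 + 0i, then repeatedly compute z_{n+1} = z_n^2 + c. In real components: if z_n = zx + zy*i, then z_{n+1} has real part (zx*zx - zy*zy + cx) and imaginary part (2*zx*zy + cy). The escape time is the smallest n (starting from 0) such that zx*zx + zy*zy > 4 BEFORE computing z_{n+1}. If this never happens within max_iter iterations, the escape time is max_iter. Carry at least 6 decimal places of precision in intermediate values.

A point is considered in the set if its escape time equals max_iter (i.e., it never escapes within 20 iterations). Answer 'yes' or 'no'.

z_0 = 0 + 0i, c = 0.3070 + -0.8440i
Iter 1: z = 0.3070 + -0.8440i, |z|^2 = 0.8066
Iter 2: z = -0.3111 + -1.3622i, |z|^2 = 1.9524
Iter 3: z = -1.4519 + 0.0035i, |z|^2 = 2.1079
Iter 4: z = 2.4149 + -0.8543i, |z|^2 = 6.5614
Escaped at iteration 4

Answer: no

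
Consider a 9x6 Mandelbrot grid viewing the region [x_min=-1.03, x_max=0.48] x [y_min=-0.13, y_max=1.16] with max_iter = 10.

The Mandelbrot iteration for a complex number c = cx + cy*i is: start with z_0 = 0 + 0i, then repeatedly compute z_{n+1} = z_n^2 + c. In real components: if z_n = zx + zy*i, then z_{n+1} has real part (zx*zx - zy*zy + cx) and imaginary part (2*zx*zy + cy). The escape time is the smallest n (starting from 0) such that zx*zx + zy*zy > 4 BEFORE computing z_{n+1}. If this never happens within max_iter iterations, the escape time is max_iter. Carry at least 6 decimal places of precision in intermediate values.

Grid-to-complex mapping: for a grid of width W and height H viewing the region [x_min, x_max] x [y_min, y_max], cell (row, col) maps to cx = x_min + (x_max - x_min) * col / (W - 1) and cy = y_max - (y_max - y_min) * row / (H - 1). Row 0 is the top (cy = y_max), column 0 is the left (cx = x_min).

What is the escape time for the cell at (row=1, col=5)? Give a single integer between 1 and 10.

Answer: 10

Derivation:
z_0 = 0 + 0i, c = -0.0863 + 0.9020i
Iter 1: z = -0.0863 + 0.9020i, |z|^2 = 0.8210
Iter 2: z = -0.8924 + 0.7464i, |z|^2 = 1.3535
Iter 3: z = 0.1530 + -0.4302i, |z|^2 = 0.2085
Iter 4: z = -0.2479 + 0.7703i, |z|^2 = 0.6549
Iter 5: z = -0.6182 + 0.5201i, |z|^2 = 0.6526
Iter 6: z = 0.0255 + 0.2590i, |z|^2 = 0.0677
Iter 7: z = -0.1527 + 0.9152i, |z|^2 = 0.8609
Iter 8: z = -0.9005 + 0.6225i, |z|^2 = 1.1985
Iter 9: z = 0.3371 + -0.2192i, |z|^2 = 0.1617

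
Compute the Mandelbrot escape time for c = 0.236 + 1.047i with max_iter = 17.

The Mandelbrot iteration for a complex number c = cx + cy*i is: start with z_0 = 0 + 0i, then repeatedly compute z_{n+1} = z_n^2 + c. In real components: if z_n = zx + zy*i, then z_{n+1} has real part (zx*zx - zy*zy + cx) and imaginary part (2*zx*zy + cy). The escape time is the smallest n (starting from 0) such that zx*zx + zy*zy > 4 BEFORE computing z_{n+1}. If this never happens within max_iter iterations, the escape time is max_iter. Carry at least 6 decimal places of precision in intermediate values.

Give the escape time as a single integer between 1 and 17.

Answer: 3

Derivation:
z_0 = 0 + 0i, c = 0.2360 + 1.0470i
Iter 1: z = 0.2360 + 1.0470i, |z|^2 = 1.1519
Iter 2: z = -0.8045 + 1.5412i, |z|^2 = 3.0225
Iter 3: z = -1.4920 + -1.4328i, |z|^2 = 4.2790
Escaped at iteration 3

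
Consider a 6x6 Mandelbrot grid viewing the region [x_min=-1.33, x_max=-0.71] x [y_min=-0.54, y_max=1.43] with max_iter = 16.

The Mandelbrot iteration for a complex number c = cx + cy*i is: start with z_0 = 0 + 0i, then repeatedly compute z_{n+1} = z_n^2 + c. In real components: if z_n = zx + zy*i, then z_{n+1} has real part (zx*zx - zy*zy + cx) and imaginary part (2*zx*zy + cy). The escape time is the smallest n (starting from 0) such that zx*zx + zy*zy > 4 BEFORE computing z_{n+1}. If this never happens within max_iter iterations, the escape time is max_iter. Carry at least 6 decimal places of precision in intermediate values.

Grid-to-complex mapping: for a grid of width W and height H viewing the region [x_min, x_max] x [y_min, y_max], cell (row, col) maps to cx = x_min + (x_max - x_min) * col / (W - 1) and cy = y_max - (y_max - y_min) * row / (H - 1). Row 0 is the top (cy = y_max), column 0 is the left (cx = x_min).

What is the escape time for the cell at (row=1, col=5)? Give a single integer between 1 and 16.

z_0 = 0 + 0i, c = -0.7100 + 1.0360i
Iter 1: z = -0.7100 + 1.0360i, |z|^2 = 1.5774
Iter 2: z = -1.2792 + -0.4351i, |z|^2 = 1.8257
Iter 3: z = 0.7370 + 2.1492i, |z|^2 = 5.1623
Escaped at iteration 3

Answer: 3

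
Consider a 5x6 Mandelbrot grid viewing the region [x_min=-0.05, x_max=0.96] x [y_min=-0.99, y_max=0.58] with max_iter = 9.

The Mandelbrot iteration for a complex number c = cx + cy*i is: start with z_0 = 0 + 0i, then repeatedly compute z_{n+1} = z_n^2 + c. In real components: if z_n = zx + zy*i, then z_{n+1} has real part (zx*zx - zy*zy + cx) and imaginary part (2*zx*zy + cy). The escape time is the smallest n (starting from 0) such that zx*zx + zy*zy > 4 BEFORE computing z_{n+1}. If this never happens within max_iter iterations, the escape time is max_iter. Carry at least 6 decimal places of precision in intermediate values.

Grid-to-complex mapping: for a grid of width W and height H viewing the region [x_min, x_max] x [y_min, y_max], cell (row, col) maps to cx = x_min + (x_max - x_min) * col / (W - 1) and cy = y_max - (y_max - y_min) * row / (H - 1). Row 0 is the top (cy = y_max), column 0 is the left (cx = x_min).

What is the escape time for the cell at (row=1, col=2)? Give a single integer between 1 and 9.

z_0 = 0 + 0i, c = 0.4550 + 0.2660i
Iter 1: z = 0.4550 + 0.2660i, |z|^2 = 0.2778
Iter 2: z = 0.5913 + 0.5081i, |z|^2 = 0.6077
Iter 3: z = 0.5465 + 0.8668i, |z|^2 = 1.0500
Iter 4: z = 0.0023 + 1.2134i, |z|^2 = 1.4723
Iter 5: z = -1.0173 + 0.2716i, |z|^2 = 1.1086
Iter 6: z = 1.4161 + -0.2865i, |z|^2 = 2.0873
Iter 7: z = 2.3782 + -0.5454i, |z|^2 = 5.9531
Escaped at iteration 7

Answer: 7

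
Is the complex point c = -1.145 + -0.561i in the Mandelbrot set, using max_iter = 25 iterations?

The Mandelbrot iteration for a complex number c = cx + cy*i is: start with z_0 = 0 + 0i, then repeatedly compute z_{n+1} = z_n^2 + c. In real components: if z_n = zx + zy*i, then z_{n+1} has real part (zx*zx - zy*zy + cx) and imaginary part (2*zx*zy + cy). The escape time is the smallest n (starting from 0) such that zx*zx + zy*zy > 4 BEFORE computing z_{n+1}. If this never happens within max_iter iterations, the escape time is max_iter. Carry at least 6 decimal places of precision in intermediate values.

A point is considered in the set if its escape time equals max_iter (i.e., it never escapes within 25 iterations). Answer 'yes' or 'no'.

Answer: no

Derivation:
z_0 = 0 + 0i, c = -1.1450 + -0.5610i
Iter 1: z = -1.1450 + -0.5610i, |z|^2 = 1.6257
Iter 2: z = -0.1487 + 0.7237i, |z|^2 = 0.5458
Iter 3: z = -1.6466 + -0.7762i, |z|^2 = 3.3139
Iter 4: z = 0.9638 + 1.9953i, |z|^2 = 4.9101
Escaped at iteration 4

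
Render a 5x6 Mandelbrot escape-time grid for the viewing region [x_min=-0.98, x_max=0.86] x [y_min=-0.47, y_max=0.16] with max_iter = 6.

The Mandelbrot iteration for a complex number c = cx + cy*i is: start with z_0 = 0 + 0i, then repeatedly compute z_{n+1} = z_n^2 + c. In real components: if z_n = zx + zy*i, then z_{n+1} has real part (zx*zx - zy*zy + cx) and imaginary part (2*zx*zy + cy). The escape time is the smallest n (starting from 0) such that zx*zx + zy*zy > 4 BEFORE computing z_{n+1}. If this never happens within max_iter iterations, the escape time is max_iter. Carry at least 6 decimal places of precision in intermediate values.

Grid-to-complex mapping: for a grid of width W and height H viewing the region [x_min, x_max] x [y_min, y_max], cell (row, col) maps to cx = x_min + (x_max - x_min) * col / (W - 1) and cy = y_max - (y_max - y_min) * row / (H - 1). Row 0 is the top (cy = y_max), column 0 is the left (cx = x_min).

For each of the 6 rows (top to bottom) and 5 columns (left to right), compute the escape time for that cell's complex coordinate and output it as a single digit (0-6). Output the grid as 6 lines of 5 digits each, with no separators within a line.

Answer: 66663
66663
66663
66663
66663
56663

Derivation:
(row=0, col=0): c = -0.9800 + 0.1600i → escape time 6
(row=0, col=1): c = -0.5200 + 0.1600i → escape time 6
(row=0, col=2): c = -0.0600 + 0.1600i → escape time 6
(row=0, col=3): c = 0.4000 + 0.1600i → escape time 6
(row=0, col=4): c = 0.8600 + 0.1600i → escape time 3
(row=1, col=0): c = -0.9800 + 0.0340i → escape time 6
(row=1, col=1): c = -0.5200 + 0.0340i → escape time 6
(row=1, col=2): c = -0.0600 + 0.0340i → escape time 6
(row=1, col=3): c = 0.4000 + 0.0340i → escape time 6
(row=1, col=4): c = 0.8600 + 0.0340i → escape time 3
(row=2, col=0): c = -0.9800 + -0.0920i → escape time 6
(row=2, col=1): c = -0.5200 + -0.0920i → escape time 6
(row=2, col=2): c = -0.0600 + -0.0920i → escape time 6
(row=2, col=3): c = 0.4000 + -0.0920i → escape time 6
(row=2, col=4): c = 0.8600 + -0.0920i → escape time 3
(row=3, col=0): c = -0.9800 + -0.2180i → escape time 6
(row=3, col=1): c = -0.5200 + -0.2180i → escape time 6
(row=3, col=2): c = -0.0600 + -0.2180i → escape time 6
(row=3, col=3): c = 0.4000 + -0.2180i → escape time 6
(row=3, col=4): c = 0.8600 + -0.2180i → escape time 3
(row=4, col=0): c = -0.9800 + -0.3440i → escape time 6
(row=4, col=1): c = -0.5200 + -0.3440i → escape time 6
(row=4, col=2): c = -0.0600 + -0.3440i → escape time 6
(row=4, col=3): c = 0.4000 + -0.3440i → escape time 6
(row=4, col=4): c = 0.8600 + -0.3440i → escape time 3
(row=5, col=0): c = -0.9800 + -0.4700i → escape time 5
(row=5, col=1): c = -0.5200 + -0.4700i → escape time 6
(row=5, col=2): c = -0.0600 + -0.4700i → escape time 6
(row=5, col=3): c = 0.4000 + -0.4700i → escape time 6
(row=5, col=4): c = 0.8600 + -0.4700i → escape time 3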